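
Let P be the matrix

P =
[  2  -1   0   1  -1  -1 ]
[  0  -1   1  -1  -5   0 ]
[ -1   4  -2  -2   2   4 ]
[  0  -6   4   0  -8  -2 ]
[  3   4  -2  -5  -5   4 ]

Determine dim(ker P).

Row reduce to echelon form.
R3 ← R3 + (1/2)·R1: [0, 7/2, -2, -3/2, 3/2, 7/2]
R5 ← R5 − (3/2)·R1: [0, 11/2, -2, -13/2, -7/2, 11/2]
R3 ← R3 + (7/2)·R2: [0, 0, 3/2, -5, -16, 7/2]
R4 ← R4 − (6)·R2: [0, 0, -2, 6, 22, -2]
R5 ← R5 + (11/2)·R2: [0, 0, 7/2, -12, -31, 11/2]
R4 ← R4 + (4/3)·R3: [0, 0, 0, -2/3, 2/3, 8/3]
R5 ← R5 − (7/3)·R3: [0, 0, 0, -1/3, 19/3, -8/3]
R5 ← R5 − (1/2)·R4: [0, 0, 0, 0, 6, -4]
5 nonzero rows, so rank(P) = 5.
P has 6 columns; by rank–nullity, nullity = 6 − 5 = 1.

1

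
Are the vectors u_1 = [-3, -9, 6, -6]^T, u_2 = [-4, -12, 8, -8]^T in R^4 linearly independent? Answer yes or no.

no

Form the matrix with these vectors as rows and row reduce.
R2 ← R2 − (4/3)·R1: [0, 0, 0, 0]
1 nonzero row, so the 2 vectors span a space of dimension 1.
Since 1 < 2, the vectors are linearly dependent.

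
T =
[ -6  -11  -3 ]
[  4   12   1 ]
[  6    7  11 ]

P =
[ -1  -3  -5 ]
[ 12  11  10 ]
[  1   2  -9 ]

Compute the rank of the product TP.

3

First compute TP:
[[-129, -109, -53],
 [141, 122,  91],
 [ 89,  81, -59]]
Now row reduce the product.
R2 ← R2 + (47/43)·R1: [0, 123/43, 1422/43]
R3 ← R3 + (89/129)·R1: [0, 748/129, -12328/129]
R3 ← R3 − (748/369)·R2: [0, 0, -20000/123]
3 nonzero rows, so rank(TP) = 3.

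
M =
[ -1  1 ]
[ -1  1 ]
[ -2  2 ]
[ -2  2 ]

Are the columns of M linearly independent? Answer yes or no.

Row reduce M to echelon form.
R2 ← R2 − R1: [0, 0]
R3 ← R3 − (2)·R1: [0, 0]
R4 ← R4 − (2)·R1: [0, 0]
1 pivot among 2 columns.
Only 1 < 2 pivot columns, so the columns are linearly dependent.

no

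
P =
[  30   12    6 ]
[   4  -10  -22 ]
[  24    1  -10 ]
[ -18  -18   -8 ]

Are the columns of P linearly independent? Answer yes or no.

Row reduce P to echelon form.
R2 ← R2 − (2/15)·R1: [0, -58/5, -114/5]
R3 ← R3 − (4/5)·R1: [0, -43/5, -74/5]
R4 ← R4 + (3/5)·R1: [0, -54/5, -22/5]
R3 ← R3 − (43/58)·R2: [0, 0, 61/29]
R4 ← R4 − (27/29)·R2: [0, 0, 488/29]
R4 ← R4 − (8)·R3: [0, 0, 0]
3 pivots among 3 columns.
Every column is a pivot column, so the columns are linearly independent.

yes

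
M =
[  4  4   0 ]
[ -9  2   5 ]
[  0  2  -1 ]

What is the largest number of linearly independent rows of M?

Row reduce to echelon form.
R2 ← R2 + (9/4)·R1: [0, 11, 5]
R3 ← R3 − (2/11)·R2: [0, 0, -21/11]
Echelon form has 3 nonzero rows, so rank(M) = 3.
The rank gives the maximum number of linearly independent rows: 3.

3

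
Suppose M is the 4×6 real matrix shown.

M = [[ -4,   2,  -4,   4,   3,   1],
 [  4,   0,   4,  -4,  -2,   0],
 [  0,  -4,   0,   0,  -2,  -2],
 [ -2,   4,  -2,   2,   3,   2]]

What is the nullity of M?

4

Row reduce to echelon form.
R2 ← R2 + R1: [0, 2, 0, 0, 1, 1]
R4 ← R4 − (1/2)·R1: [0, 3, 0, 0, 3/2, 3/2]
R3 ← R3 + (2)·R2: [0, 0, 0, 0, 0, 0]
R4 ← R4 − (3/2)·R2: [0, 0, 0, 0, 0, 0]
2 nonzero rows, so rank(M) = 2.
M has 6 columns; by rank–nullity, nullity = 6 − 2 = 4.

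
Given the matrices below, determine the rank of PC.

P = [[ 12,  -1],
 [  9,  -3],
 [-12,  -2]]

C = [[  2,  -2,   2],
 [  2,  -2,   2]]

1

First compute PC:
[[ 22, -22,  22],
 [ 12, -12,  12],
 [-28,  28, -28]]
Now row reduce the product.
R2 ← R2 − (6/11)·R1: [0, 0, 0]
R3 ← R3 + (14/11)·R1: [0, 0, 0]
1 nonzero row, so rank(PC) = 1.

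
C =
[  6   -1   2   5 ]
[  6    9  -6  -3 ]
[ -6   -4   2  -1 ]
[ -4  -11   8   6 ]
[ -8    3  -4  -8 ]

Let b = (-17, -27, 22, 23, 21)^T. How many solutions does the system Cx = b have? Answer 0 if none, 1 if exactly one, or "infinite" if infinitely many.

Row reduce the augmented matrix [C | b].
R2 ← R2 − R1: [0, 10, -8, -8, -10]
R3 ← R3 + R1: [0, -5, 4, 4, 5]
R4 ← R4 + (2/3)·R1: [0, -35/3, 28/3, 28/3, 35/3]
R5 ← R5 + (4/3)·R1: [0, 5/3, -4/3, -4/3, -5/3]
R3 ← R3 + (1/2)·R2: [0, 0, 0, 0, 0]
R4 ← R4 + (7/6)·R2: [0, 0, 0, 0, 0]
R5 ← R5 − (1/6)·R2: [0, 0, 0, 0, 0]
The echelon form has 2 nonzero rows, and every pivot lies in the first 4 columns, so rank(C) = rank([C|b]) = 2.
The system is consistent.
rank = 2 < 4 unknowns, so there are infinitely many solutions.

infinite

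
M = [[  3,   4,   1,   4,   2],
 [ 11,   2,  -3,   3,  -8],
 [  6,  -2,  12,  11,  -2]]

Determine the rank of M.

3

Row reduce to echelon form.
R2 ← R2 − (11/3)·R1: [0, -38/3, -20/3, -35/3, -46/3]
R3 ← R3 − (2)·R1: [0, -10, 10, 3, -6]
R3 ← R3 − (15/19)·R2: [0, 0, 290/19, 232/19, 116/19]
Echelon form has 3 nonzero rows, so rank(M) = 3.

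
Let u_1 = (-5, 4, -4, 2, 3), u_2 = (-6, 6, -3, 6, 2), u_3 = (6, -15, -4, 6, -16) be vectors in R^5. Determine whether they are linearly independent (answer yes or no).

yes

Form the matrix with these vectors as rows and row reduce.
R2 ← R2 − (6/5)·R1: [0, 6/5, 9/5, 18/5, -8/5]
R3 ← R3 + (6/5)·R1: [0, -51/5, -44/5, 42/5, -62/5]
R3 ← R3 + (17/2)·R2: [0, 0, 13/2, 39, -26]
3 nonzero rows, so the 3 vectors span a space of dimension 3.
Since 3 = 3, the vectors are linearly independent.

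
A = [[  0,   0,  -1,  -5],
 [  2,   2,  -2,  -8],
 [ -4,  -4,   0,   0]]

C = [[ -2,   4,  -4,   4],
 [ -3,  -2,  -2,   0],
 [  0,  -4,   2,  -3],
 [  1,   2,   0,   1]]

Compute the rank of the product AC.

2

First compute AC:
[[ -5,  -6,  -2,  -2],
 [-18,  -4, -16,   6],
 [ 20,  -8,  24, -16]]
Now row reduce the product.
R2 ← R2 − (18/5)·R1: [0, 88/5, -44/5, 66/5]
R3 ← R3 + (4)·R1: [0, -32, 16, -24]
R3 ← R3 + (20/11)·R2: [0, 0, 0, 0]
2 nonzero rows, so rank(AC) = 2.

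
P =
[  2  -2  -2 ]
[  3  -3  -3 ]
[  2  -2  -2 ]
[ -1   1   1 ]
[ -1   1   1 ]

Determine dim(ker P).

Row reduce to echelon form.
R2 ← R2 − (3/2)·R1: [0, 0, 0]
R3 ← R3 − R1: [0, 0, 0]
R4 ← R4 + (1/2)·R1: [0, 0, 0]
R5 ← R5 + (1/2)·R1: [0, 0, 0]
1 nonzero row, so rank(P) = 1.
P has 3 columns; by rank–nullity, nullity = 3 − 1 = 2.

2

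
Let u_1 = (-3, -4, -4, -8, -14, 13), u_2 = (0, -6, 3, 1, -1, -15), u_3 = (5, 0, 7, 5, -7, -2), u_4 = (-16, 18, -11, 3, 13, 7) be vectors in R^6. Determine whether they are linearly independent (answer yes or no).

yes

Form the matrix with these vectors as rows and row reduce.
R3 ← R3 + (5/3)·R1: [0, -20/3, 1/3, -25/3, -91/3, 59/3]
R4 ← R4 − (16/3)·R1: [0, 118/3, 31/3, 137/3, 263/3, -187/3]
R3 ← R3 − (10/9)·R2: [0, 0, -3, -85/9, -263/9, 109/3]
R4 ← R4 + (59/9)·R2: [0, 0, 30, 470/9, 730/9, -482/3]
R4 ← R4 + (10)·R3: [0, 0, 0, -380/9, -1900/9, 608/3]
4 nonzero rows, so the 4 vectors span a space of dimension 4.
Since 4 = 4, the vectors are linearly independent.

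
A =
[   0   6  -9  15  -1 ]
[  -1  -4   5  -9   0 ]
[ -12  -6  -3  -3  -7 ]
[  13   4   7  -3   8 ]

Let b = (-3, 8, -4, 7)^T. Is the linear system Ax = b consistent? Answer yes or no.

Row reduce the augmented matrix [A | b].
Swap R1 ↔ R2
R3 ← R3 − (12)·R1: [0, 42, -63, 105, -7, -100]
R4 ← R4 + (13)·R1: [0, -48, 72, -120, 8, 111]
R3 ← R3 − (7)·R2: [0, 0, 0, 0, 0, -79]
R4 ← R4 + (8)·R2: [0, 0, 0, 0, 0, 87]
R4 ← R4 + (87/79)·R3: [0, 0, 0, 0, 0, 0]
The echelon form has 3 nonzero rows; the last pivot sits in the augmented column, so rank(A) = 2 but rank([A|b]) = 3.
Since the ranks differ, the system is inconsistent.

no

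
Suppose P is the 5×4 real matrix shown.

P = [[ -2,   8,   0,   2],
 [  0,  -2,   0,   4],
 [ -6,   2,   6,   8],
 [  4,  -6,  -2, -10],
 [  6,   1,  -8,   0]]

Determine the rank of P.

3

Row reduce to echelon form.
R3 ← R3 − (3)·R1: [0, -22, 6, 2]
R4 ← R4 + (2)·R1: [0, 10, -2, -6]
R5 ← R5 + (3)·R1: [0, 25, -8, 6]
R3 ← R3 − (11)·R2: [0, 0, 6, -42]
R4 ← R4 + (5)·R2: [0, 0, -2, 14]
R5 ← R5 + (25/2)·R2: [0, 0, -8, 56]
R4 ← R4 + (1/3)·R3: [0, 0, 0, 0]
R5 ← R5 + (4/3)·R3: [0, 0, 0, 0]
Echelon form has 3 nonzero rows, so rank(P) = 3.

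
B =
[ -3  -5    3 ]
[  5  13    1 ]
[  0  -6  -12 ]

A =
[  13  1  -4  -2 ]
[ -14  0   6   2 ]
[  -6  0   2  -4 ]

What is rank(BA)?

3

First compute BA:
[[ 13,  -3, -12, -16],
 [-123,   5,  60,  12],
 [156,   0, -60,  36]]
Now row reduce the product.
R2 ← R2 + (123/13)·R1: [0, -304/13, -696/13, -1812/13]
R3 ← R3 − (12)·R1: [0, 36, 84, 228]
R3 ← R3 + (117/76)·R2: [0, 0, 30/19, 255/19]
3 nonzero rows, so rank(BA) = 3.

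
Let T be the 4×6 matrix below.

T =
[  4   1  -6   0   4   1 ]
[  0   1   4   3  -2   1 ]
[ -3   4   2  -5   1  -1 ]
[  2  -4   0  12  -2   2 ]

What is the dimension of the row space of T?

4

Row reduce to echelon form.
R3 ← R3 + (3/4)·R1: [0, 19/4, -5/2, -5, 4, -1/4]
R4 ← R4 − (1/2)·R1: [0, -9/2, 3, 12, -4, 3/2]
R3 ← R3 − (19/4)·R2: [0, 0, -43/2, -77/4, 27/2, -5]
R4 ← R4 + (9/2)·R2: [0, 0, 21, 51/2, -13, 6]
R4 ← R4 + (42/43)·R3: [0, 0, 0, 288/43, 8/43, 48/43]
Echelon form has 4 nonzero rows, so rank(T) = 4.
The row space has dimension equal to the rank: 4.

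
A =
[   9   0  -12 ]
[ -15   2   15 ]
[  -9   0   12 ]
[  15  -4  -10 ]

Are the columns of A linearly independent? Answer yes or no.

Row reduce A to echelon form.
R2 ← R2 + (5/3)·R1: [0, 2, -5]
R3 ← R3 + R1: [0, 0, 0]
R4 ← R4 − (5/3)·R1: [0, -4, 10]
R4 ← R4 + (2)·R2: [0, 0, 0]
2 pivots among 3 columns.
Only 2 < 3 pivot columns, so the columns are linearly dependent.

no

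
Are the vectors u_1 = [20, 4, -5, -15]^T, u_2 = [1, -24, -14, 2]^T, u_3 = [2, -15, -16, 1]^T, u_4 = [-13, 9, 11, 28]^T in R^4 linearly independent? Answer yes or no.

Form the matrix with these vectors as rows and row reduce.
R2 ← R2 − (1/20)·R1: [0, -121/5, -55/4, 11/4]
R3 ← R3 − (1/10)·R1: [0, -77/5, -31/2, 5/2]
R4 ← R4 + (13/20)·R1: [0, 58/5, 31/4, 73/4]
R3 ← R3 − (7/11)·R2: [0, 0, -27/4, 3/4]
R4 ← R4 + (58/121)·R2: [0, 0, 51/44, 861/44]
R4 ← R4 + (17/99)·R3: [0, 0, 0, 650/33]
4 nonzero rows, so the 4 vectors span a space of dimension 4.
Since 4 = 4, the vectors are linearly independent.

yes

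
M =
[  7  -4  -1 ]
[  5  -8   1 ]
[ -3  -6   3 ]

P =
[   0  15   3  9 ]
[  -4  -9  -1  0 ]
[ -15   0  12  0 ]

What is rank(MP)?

First compute MP:
[[ 31, 141,  13,  63],
 [ 17, 147,  35,  45],
 [-21,   9,  33, -27]]
Now row reduce the product.
R2 ← R2 − (17/31)·R1: [0, 2160/31, 864/31, 324/31]
R3 ← R3 + (21/31)·R1: [0, 3240/31, 1296/31, 486/31]
R3 ← R3 − (3/2)·R2: [0, 0, 0, 0]
2 nonzero rows, so rank(MP) = 2.

2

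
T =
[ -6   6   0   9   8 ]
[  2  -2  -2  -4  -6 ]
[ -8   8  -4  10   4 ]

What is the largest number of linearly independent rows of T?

2

Row reduce to echelon form.
R2 ← R2 + (1/3)·R1: [0, 0, -2, -1, -10/3]
R3 ← R3 − (4/3)·R1: [0, 0, -4, -2, -20/3]
R3 ← R3 − (2)·R2: [0, 0, 0, 0, 0]
Echelon form has 2 nonzero rows, so rank(T) = 2.
The rank gives the maximum number of linearly independent rows: 2.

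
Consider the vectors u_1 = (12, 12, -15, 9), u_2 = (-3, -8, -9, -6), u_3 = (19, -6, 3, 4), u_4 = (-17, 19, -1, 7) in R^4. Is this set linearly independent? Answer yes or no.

Form the matrix with these vectors as rows and row reduce.
R2 ← R2 + (1/4)·R1: [0, -5, -51/4, -15/4]
R3 ← R3 − (19/12)·R1: [0, -25, 107/4, -41/4]
R4 ← R4 + (17/12)·R1: [0, 36, -89/4, 79/4]
R3 ← R3 − (5)·R2: [0, 0, 181/2, 17/2]
R4 ← R4 + (36/5)·R2: [0, 0, -2281/20, -29/4]
R4 ← R4 + (2281/1810)·R3: [0, 0, 0, 3133/905]
4 nonzero rows, so the 4 vectors span a space of dimension 4.
Since 4 = 4, the vectors are linearly independent.

yes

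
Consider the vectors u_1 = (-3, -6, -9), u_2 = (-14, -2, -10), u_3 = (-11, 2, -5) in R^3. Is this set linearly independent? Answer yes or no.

Form the matrix with these vectors as rows and row reduce.
R2 ← R2 − (14/3)·R1: [0, 26, 32]
R3 ← R3 − (11/3)·R1: [0, 24, 28]
R3 ← R3 − (12/13)·R2: [0, 0, -20/13]
3 nonzero rows, so the 3 vectors span a space of dimension 3.
Since 3 = 3, the vectors are linearly independent.

yes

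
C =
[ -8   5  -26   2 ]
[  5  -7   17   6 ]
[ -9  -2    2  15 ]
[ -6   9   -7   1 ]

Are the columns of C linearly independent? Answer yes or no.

yes

Row reduce C to echelon form.
R2 ← R2 + (5/8)·R1: [0, -31/8, 3/4, 29/4]
R3 ← R3 − (9/8)·R1: [0, -61/8, 125/4, 51/4]
R4 ← R4 − (3/4)·R1: [0, 21/4, 25/2, -1/2]
R3 ← R3 − (61/31)·R2: [0, 0, 923/31, -47/31]
R4 ← R4 + (42/31)·R2: [0, 0, 419/31, 289/31]
R4 ← R4 − (419/923)·R3: [0, 0, 0, 9240/923]
4 pivots among 4 columns.
Every column is a pivot column, so the columns are linearly independent.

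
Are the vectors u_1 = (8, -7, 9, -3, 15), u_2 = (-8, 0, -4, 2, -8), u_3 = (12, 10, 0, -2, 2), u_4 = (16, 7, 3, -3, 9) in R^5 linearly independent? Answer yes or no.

no

Form the matrix with these vectors as rows and row reduce.
R2 ← R2 + R1: [0, -7, 5, -1, 7]
R3 ← R3 − (3/2)·R1: [0, 41/2, -27/2, 5/2, -41/2]
R4 ← R4 − (2)·R1: [0, 21, -15, 3, -21]
R3 ← R3 + (41/14)·R2: [0, 0, 8/7, -3/7, 0]
R4 ← R4 + (3)·R2: [0, 0, 0, 0, 0]
3 nonzero rows, so the 4 vectors span a space of dimension 3.
Since 3 < 4, the vectors are linearly dependent.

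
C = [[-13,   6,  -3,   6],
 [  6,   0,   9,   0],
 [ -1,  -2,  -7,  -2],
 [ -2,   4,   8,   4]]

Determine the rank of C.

Row reduce to echelon form.
R2 ← R2 + (6/13)·R1: [0, 36/13, 99/13, 36/13]
R3 ← R3 − (1/13)·R1: [0, -32/13, -88/13, -32/13]
R4 ← R4 − (2/13)·R1: [0, 40/13, 110/13, 40/13]
R3 ← R3 + (8/9)·R2: [0, 0, 0, 0]
R4 ← R4 − (10/9)·R2: [0, 0, 0, 0]
Echelon form has 2 nonzero rows, so rank(C) = 2.

2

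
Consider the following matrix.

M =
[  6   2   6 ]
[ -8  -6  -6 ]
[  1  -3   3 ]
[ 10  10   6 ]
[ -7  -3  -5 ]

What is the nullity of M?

Row reduce to echelon form.
R2 ← R2 + (4/3)·R1: [0, -10/3, 2]
R3 ← R3 − (1/6)·R1: [0, -10/3, 2]
R4 ← R4 − (5/3)·R1: [0, 20/3, -4]
R5 ← R5 + (7/6)·R1: [0, -2/3, 2]
R3 ← R3 − R2: [0, 0, 0]
R4 ← R4 + (2)·R2: [0, 0, 0]
R5 ← R5 − (1/5)·R2: [0, 0, 8/5]
Swap R3 ↔ R5
3 nonzero rows, so rank(M) = 3.
M has 3 columns; by rank–nullity, nullity = 3 − 3 = 0.

0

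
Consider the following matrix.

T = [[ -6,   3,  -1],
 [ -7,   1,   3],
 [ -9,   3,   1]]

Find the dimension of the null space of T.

1

Row reduce to echelon form.
R2 ← R2 − (7/6)·R1: [0, -5/2, 25/6]
R3 ← R3 − (3/2)·R1: [0, -3/2, 5/2]
R3 ← R3 − (3/5)·R2: [0, 0, 0]
2 nonzero rows, so rank(T) = 2.
T has 3 columns; by rank–nullity, nullity = 3 − 2 = 1.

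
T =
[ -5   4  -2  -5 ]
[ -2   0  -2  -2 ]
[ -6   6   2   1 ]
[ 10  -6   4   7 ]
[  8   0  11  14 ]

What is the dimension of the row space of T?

Row reduce to echelon form.
R2 ← R2 − (2/5)·R1: [0, -8/5, -6/5, 0]
R3 ← R3 − (6/5)·R1: [0, 6/5, 22/5, 7]
R4 ← R4 + (2)·R1: [0, 2, 0, -3]
R5 ← R5 + (8/5)·R1: [0, 32/5, 39/5, 6]
R3 ← R3 + (3/4)·R2: [0, 0, 7/2, 7]
R4 ← R4 + (5/4)·R2: [0, 0, -3/2, -3]
R5 ← R5 + (4)·R2: [0, 0, 3, 6]
R4 ← R4 + (3/7)·R3: [0, 0, 0, 0]
R5 ← R5 − (6/7)·R3: [0, 0, 0, 0]
Echelon form has 3 nonzero rows, so rank(T) = 3.
The row space has dimension equal to the rank: 3.

3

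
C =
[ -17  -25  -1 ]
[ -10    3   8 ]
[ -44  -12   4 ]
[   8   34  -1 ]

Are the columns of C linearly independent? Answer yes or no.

yes

Row reduce C to echelon form.
R2 ← R2 − (10/17)·R1: [0, 301/17, 146/17]
R3 ← R3 − (44/17)·R1: [0, 896/17, 112/17]
R4 ← R4 + (8/17)·R1: [0, 378/17, -25/17]
R3 ← R3 − (128/43)·R2: [0, 0, -816/43]
R4 ← R4 − (54/43)·R2: [0, 0, -527/43]
R4 ← R4 − (31/48)·R3: [0, 0, 0]
3 pivots among 3 columns.
Every column is a pivot column, so the columns are linearly independent.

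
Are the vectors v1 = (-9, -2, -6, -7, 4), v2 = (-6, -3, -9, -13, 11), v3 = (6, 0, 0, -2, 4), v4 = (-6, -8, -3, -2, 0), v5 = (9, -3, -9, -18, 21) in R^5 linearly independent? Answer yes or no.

no

Form the matrix with these vectors as rows and row reduce.
R2 ← R2 − (2/3)·R1: [0, -5/3, -5, -25/3, 25/3]
R3 ← R3 + (2/3)·R1: [0, -4/3, -4, -20/3, 20/3]
R4 ← R4 − (2/3)·R1: [0, -20/3, 1, 8/3, -8/3]
R5 ← R5 + R1: [0, -5, -15, -25, 25]
R3 ← R3 − (4/5)·R2: [0, 0, 0, 0, 0]
R4 ← R4 − (4)·R2: [0, 0, 21, 36, -36]
R5 ← R5 − (3)·R2: [0, 0, 0, 0, 0]
Swap R3 ↔ R4
3 nonzero rows, so the 5 vectors span a space of dimension 3.
Since 3 < 5, the vectors are linearly dependent.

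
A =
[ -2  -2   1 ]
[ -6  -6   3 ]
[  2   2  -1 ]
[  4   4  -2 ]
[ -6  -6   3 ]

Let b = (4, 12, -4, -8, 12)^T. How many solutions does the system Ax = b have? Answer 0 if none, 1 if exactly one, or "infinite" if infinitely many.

Row reduce the augmented matrix [A | b].
R2 ← R2 − (3)·R1: [0, 0, 0, 0]
R3 ← R3 + R1: [0, 0, 0, 0]
R4 ← R4 + (2)·R1: [0, 0, 0, 0]
R5 ← R5 − (3)·R1: [0, 0, 0, 0]
The echelon form has 1 nonzero rows, and every pivot lies in the first 3 columns, so rank(A) = rank([A|b]) = 1.
The system is consistent.
rank = 1 < 3 unknowns, so there are infinitely many solutions.

infinite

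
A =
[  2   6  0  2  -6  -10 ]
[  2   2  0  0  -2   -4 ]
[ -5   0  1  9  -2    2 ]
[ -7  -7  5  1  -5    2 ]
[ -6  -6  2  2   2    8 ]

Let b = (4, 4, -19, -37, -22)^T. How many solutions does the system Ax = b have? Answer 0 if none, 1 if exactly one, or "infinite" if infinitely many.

Row reduce the augmented matrix [A | b].
R2 ← R2 − R1: [0, -4, 0, -2, 4, 6, 0]
R3 ← R3 + (5/2)·R1: [0, 15, 1, 14, -17, -23, -9]
R4 ← R4 + (7/2)·R1: [0, 14, 5, 8, -26, -33, -23]
R5 ← R5 + (3)·R1: [0, 12, 2, 8, -16, -22, -10]
R3 ← R3 + (15/4)·R2: [0, 0, 1, 13/2, -2, -1/2, -9]
R4 ← R4 + (7/2)·R2: [0, 0, 5, 1, -12, -12, -23]
R5 ← R5 + (3)·R2: [0, 0, 2, 2, -4, -4, -10]
R4 ← R4 − (5)·R3: [0, 0, 0, -63/2, -2, -19/2, 22]
R5 ← R5 − (2)·R3: [0, 0, 0, -11, 0, -3, 8]
R5 ← R5 − (22/63)·R4: [0, 0, 0, 0, 44/63, 20/63, 20/63]
The echelon form has 5 nonzero rows, and every pivot lies in the first 6 columns, so rank(A) = rank([A|b]) = 5.
The system is consistent.
rank = 5 < 6 unknowns, so there are infinitely many solutions.

infinite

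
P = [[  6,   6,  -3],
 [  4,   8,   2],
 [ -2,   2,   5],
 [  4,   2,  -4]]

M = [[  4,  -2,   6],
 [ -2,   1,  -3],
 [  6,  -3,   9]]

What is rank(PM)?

First compute PM:
[[ -6,   3,  -9],
 [ 12,  -6,  18],
 [ 18,  -9,  27],
 [-12,   6, -18]]
Now row reduce the product.
R2 ← R2 + (2)·R1: [0, 0, 0]
R3 ← R3 + (3)·R1: [0, 0, 0]
R4 ← R4 − (2)·R1: [0, 0, 0]
1 nonzero row, so rank(PM) = 1.

1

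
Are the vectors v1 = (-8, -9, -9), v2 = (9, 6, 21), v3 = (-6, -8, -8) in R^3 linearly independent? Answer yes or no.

yes

Form the matrix with these vectors as rows and row reduce.
R2 ← R2 + (9/8)·R1: [0, -33/8, 87/8]
R3 ← R3 − (3/4)·R1: [0, -5/4, -5/4]
R3 ← R3 − (10/33)·R2: [0, 0, -50/11]
3 nonzero rows, so the 3 vectors span a space of dimension 3.
Since 3 = 3, the vectors are linearly independent.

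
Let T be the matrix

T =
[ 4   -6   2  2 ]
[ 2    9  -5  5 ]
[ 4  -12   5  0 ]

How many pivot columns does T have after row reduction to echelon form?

Row reduce to echelon form.
R2 ← R2 − (1/2)·R1: [0, 12, -6, 4]
R3 ← R3 − R1: [0, -6, 3, -2]
R3 ← R3 + (1/2)·R2: [0, 0, 0, 0]
Echelon form has 2 nonzero rows, so rank(T) = 2.
Each nonzero row contributes one pivot column: 2 pivot columns.

2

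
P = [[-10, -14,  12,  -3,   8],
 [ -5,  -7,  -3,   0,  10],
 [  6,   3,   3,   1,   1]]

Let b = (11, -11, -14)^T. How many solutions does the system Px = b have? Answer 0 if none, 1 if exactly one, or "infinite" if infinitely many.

Row reduce the augmented matrix [P | b].
R2 ← R2 − (1/2)·R1: [0, 0, -9, 3/2, 6, -33/2]
R3 ← R3 + (3/5)·R1: [0, -27/5, 51/5, -4/5, 29/5, -37/5]
Swap R2 ↔ R3
The echelon form has 3 nonzero rows, and every pivot lies in the first 5 columns, so rank(P) = rank([P|b]) = 3.
The system is consistent.
rank = 3 < 5 unknowns, so there are infinitely many solutions.

infinite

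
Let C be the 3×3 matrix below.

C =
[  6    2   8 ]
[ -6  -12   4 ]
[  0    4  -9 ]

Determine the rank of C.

3

Row reduce to echelon form.
R2 ← R2 + R1: [0, -10, 12]
R3 ← R3 + (2/5)·R2: [0, 0, -21/5]
Echelon form has 3 nonzero rows, so rank(C) = 3.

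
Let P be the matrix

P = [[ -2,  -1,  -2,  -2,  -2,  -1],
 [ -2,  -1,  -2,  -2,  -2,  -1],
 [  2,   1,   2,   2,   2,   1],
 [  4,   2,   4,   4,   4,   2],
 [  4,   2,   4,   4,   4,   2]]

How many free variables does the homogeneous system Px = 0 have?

5

Row reduce to echelon form.
R2 ← R2 − R1: [0, 0, 0, 0, 0, 0]
R3 ← R3 + R1: [0, 0, 0, 0, 0, 0]
R4 ← R4 + (2)·R1: [0, 0, 0, 0, 0, 0]
R5 ← R5 + (2)·R1: [0, 0, 0, 0, 0, 0]
1 nonzero row, so rank(P) = 1.
P has 6 columns; by rank–nullity, nullity = 6 − 1 = 5.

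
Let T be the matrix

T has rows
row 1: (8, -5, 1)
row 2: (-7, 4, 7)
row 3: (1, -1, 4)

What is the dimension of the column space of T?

3

Row reduce to echelon form.
R2 ← R2 + (7/8)·R1: [0, -3/8, 63/8]
R3 ← R3 − (1/8)·R1: [0, -3/8, 31/8]
R3 ← R3 − R2: [0, 0, -4]
Echelon form has 3 nonzero rows, so rank(T) = 3.
The column space has dimension equal to the rank: 3.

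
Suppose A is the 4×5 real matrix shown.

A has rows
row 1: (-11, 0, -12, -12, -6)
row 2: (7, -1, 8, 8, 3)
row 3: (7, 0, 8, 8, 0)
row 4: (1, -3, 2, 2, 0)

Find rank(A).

3

Row reduce to echelon form.
R2 ← R2 + (7/11)·R1: [0, -1, 4/11, 4/11, -9/11]
R3 ← R3 + (7/11)·R1: [0, 0, 4/11, 4/11, -42/11]
R4 ← R4 + (1/11)·R1: [0, -3, 10/11, 10/11, -6/11]
R4 ← R4 − (3)·R2: [0, 0, -2/11, -2/11, 21/11]
R4 ← R4 + (1/2)·R3: [0, 0, 0, 0, 0]
Echelon form has 3 nonzero rows, so rank(A) = 3.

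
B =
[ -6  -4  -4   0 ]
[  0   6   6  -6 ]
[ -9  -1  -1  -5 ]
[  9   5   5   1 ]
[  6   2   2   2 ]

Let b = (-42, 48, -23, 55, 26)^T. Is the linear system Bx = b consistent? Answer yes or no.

yes

Row reduce the augmented matrix [B | b].
R3 ← R3 − (3/2)·R1: [0, 5, 5, -5, 40]
R4 ← R4 + (3/2)·R1: [0, -1, -1, 1, -8]
R5 ← R5 + R1: [0, -2, -2, 2, -16]
R3 ← R3 − (5/6)·R2: [0, 0, 0, 0, 0]
R4 ← R4 + (1/6)·R2: [0, 0, 0, 0, 0]
R5 ← R5 + (1/3)·R2: [0, 0, 0, 0, 0]
The echelon form has 2 nonzero rows, and every pivot lies in the first 4 columns, so rank(B) = rank([B|b]) = 2.
The system is consistent.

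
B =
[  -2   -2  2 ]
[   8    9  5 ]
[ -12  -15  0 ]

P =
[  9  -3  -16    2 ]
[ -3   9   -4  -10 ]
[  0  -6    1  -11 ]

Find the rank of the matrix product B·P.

First compute BP:
[[-12, -24,  42,  -6],
 [ 45,  27, -159, -129],
 [-63, -99, 252, 126]]
Now row reduce the product.
R2 ← R2 + (15/4)·R1: [0, -63, -3/2, -303/2]
R3 ← R3 − (21/4)·R1: [0, 27, 63/2, 315/2]
R3 ← R3 + (3/7)·R2: [0, 0, 216/7, 648/7]
3 nonzero rows, so rank(BP) = 3.

3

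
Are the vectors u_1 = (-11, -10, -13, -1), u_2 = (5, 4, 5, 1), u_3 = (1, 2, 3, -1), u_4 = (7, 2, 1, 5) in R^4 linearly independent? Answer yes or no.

Form the matrix with these vectors as rows and row reduce.
R2 ← R2 + (5/11)·R1: [0, -6/11, -10/11, 6/11]
R3 ← R3 + (1/11)·R1: [0, 12/11, 20/11, -12/11]
R4 ← R4 + (7/11)·R1: [0, -48/11, -80/11, 48/11]
R3 ← R3 + (2)·R2: [0, 0, 0, 0]
R4 ← R4 − (8)·R2: [0, 0, 0, 0]
2 nonzero rows, so the 4 vectors span a space of dimension 2.
Since 2 < 4, the vectors are linearly dependent.

no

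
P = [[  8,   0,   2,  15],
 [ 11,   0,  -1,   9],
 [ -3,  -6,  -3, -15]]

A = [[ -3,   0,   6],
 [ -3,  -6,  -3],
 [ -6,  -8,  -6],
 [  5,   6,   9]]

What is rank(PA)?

3

First compute PA:
[[ 39,  74, 171],
 [ 18,  62, 153],
 [-30, -30, -117]]
Now row reduce the product.
R2 ← R2 − (6/13)·R1: [0, 362/13, 963/13]
R3 ← R3 + (10/13)·R1: [0, 350/13, 189/13]
R3 ← R3 − (175/181)·R2: [0, 0, -10332/181]
3 nonzero rows, so rank(PA) = 3.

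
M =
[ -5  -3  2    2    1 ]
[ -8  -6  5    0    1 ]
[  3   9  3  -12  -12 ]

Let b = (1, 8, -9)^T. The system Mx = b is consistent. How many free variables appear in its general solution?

2

Row reduce the augmented matrix [M | b].
R2 ← R2 − (8/5)·R1: [0, -6/5, 9/5, -16/5, -3/5, 32/5]
R3 ← R3 + (3/5)·R1: [0, 36/5, 21/5, -54/5, -57/5, -42/5]
R3 ← R3 + (6)·R2: [0, 0, 15, -30, -15, 30]
The echelon form has 3 nonzero rows, and every pivot lies in the first 5 columns, so rank(M) = rank([M|b]) = 3.
The system is consistent.
Free variables = (unknowns) − (rank) = 5 − 3 = 2.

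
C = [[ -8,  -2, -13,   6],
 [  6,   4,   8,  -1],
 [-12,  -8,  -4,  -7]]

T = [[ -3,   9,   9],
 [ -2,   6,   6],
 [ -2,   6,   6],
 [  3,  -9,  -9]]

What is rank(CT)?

First compute CT:
[[ 72, -216, -216],
 [-45, 135, 135],
 [ 39, -117, -117]]
Now row reduce the product.
R2 ← R2 + (5/8)·R1: [0, 0, 0]
R3 ← R3 − (13/24)·R1: [0, 0, 0]
1 nonzero row, so rank(CT) = 1.

1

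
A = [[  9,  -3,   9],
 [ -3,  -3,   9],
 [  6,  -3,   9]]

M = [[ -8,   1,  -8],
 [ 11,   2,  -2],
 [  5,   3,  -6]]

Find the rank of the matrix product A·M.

First compute AM:
[[-60,  30, -120],
 [ 36,  18, -24],
 [-36,  27, -96]]
Now row reduce the product.
R2 ← R2 + (3/5)·R1: [0, 36, -96]
R3 ← R3 − (3/5)·R1: [0, 9, -24]
R3 ← R3 − (1/4)·R2: [0, 0, 0]
2 nonzero rows, so rank(AM) = 2.

2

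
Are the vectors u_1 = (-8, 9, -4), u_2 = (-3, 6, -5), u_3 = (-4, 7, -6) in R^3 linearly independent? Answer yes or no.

yes

Form the matrix with these vectors as rows and row reduce.
R2 ← R2 − (3/8)·R1: [0, 21/8, -7/2]
R3 ← R3 − (1/2)·R1: [0, 5/2, -4]
R3 ← R3 − (20/21)·R2: [0, 0, -2/3]
3 nonzero rows, so the 3 vectors span a space of dimension 3.
Since 3 = 3, the vectors are linearly independent.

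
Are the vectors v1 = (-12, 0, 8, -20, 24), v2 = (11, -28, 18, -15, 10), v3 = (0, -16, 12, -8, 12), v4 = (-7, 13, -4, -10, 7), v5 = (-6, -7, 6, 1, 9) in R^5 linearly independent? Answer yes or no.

Form the matrix with these vectors as rows and row reduce.
R2 ← R2 + (11/12)·R1: [0, -28, 76/3, -100/3, 32]
R4 ← R4 − (7/12)·R1: [0, 13, -26/3, 5/3, -7]
R5 ← R5 − (1/2)·R1: [0, -7, 2, 11, -3]
R3 ← R3 − (4/7)·R2: [0, 0, -52/21, 232/21, -44/7]
R4 ← R4 + (13/28)·R2: [0, 0, 65/21, -290/21, 55/7]
R5 ← R5 − (1/4)·R2: [0, 0, -13/3, 58/3, -11]
R4 ← R4 + (5/4)·R3: [0, 0, 0, 0, 0]
R5 ← R5 − (7/4)·R3: [0, 0, 0, 0, 0]
3 nonzero rows, so the 5 vectors span a space of dimension 3.
Since 3 < 5, the vectors are linearly dependent.

no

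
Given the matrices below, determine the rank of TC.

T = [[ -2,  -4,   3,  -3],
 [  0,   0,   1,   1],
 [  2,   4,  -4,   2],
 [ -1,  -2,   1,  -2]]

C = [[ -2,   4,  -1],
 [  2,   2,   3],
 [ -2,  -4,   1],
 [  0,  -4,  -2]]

First compute TC:
[[-10, -16,  -1],
 [ -2,  -8,  -1],
 [ 12,  24,   2],
 [ -4,  -4,   0]]
Now row reduce the product.
R2 ← R2 − (1/5)·R1: [0, -24/5, -4/5]
R3 ← R3 + (6/5)·R1: [0, 24/5, 4/5]
R4 ← R4 − (2/5)·R1: [0, 12/5, 2/5]
R3 ← R3 + R2: [0, 0, 0]
R4 ← R4 + (1/2)·R2: [0, 0, 0]
2 nonzero rows, so rank(TC) = 2.

2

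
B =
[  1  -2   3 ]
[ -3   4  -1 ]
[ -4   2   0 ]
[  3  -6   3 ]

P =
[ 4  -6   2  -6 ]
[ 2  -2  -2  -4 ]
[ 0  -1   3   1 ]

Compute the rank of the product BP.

2

First compute BP:
[[  0,  -5,  15,   5],
 [ -4,  11, -17,   1],
 [-12,  20, -12,  16],
 [  0,  -9,  27,   9]]
Now row reduce the product.
Swap R1 ↔ R2
R3 ← R3 − (3)·R1: [0, -13, 39, 13]
R3 ← R3 − (13/5)·R2: [0, 0, 0, 0]
R4 ← R4 − (9/5)·R2: [0, 0, 0, 0]
2 nonzero rows, so rank(BP) = 2.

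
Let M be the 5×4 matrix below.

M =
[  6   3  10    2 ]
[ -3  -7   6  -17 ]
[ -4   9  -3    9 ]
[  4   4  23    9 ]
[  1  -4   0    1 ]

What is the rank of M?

4

Row reduce to echelon form.
R2 ← R2 + (1/2)·R1: [0, -11/2, 11, -16]
R3 ← R3 + (2/3)·R1: [0, 11, 11/3, 31/3]
R4 ← R4 − (2/3)·R1: [0, 2, 49/3, 23/3]
R5 ← R5 − (1/6)·R1: [0, -9/2, -5/3, 2/3]
R3 ← R3 + (2)·R2: [0, 0, 77/3, -65/3]
R4 ← R4 + (4/11)·R2: [0, 0, 61/3, 61/33]
R5 ← R5 − (9/11)·R2: [0, 0, -32/3, 454/33]
R4 ← R4 − (61/77)·R3: [0, 0, 0, 1464/77]
R5 ← R5 + (32/77)·R3: [0, 0, 0, 366/77]
R5 ← R5 − (1/4)·R4: [0, 0, 0, 0]
Echelon form has 4 nonzero rows, so rank(M) = 4.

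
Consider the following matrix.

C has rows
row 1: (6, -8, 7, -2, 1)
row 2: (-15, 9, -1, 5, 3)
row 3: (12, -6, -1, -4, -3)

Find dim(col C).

Row reduce to echelon form.
R2 ← R2 + (5/2)·R1: [0, -11, 33/2, 0, 11/2]
R3 ← R3 − (2)·R1: [0, 10, -15, 0, -5]
R3 ← R3 + (10/11)·R2: [0, 0, 0, 0, 0]
Echelon form has 2 nonzero rows, so rank(C) = 2.
The column space has dimension equal to the rank: 2.

2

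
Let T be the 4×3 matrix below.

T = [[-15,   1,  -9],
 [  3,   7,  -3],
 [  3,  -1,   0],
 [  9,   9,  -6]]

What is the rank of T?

Row reduce to echelon form.
R2 ← R2 + (1/5)·R1: [0, 36/5, -24/5]
R3 ← R3 + (1/5)·R1: [0, -4/5, -9/5]
R4 ← R4 + (3/5)·R1: [0, 48/5, -57/5]
R3 ← R3 + (1/9)·R2: [0, 0, -7/3]
R4 ← R4 − (4/3)·R2: [0, 0, -5]
R4 ← R4 − (15/7)·R3: [0, 0, 0]
Echelon form has 3 nonzero rows, so rank(T) = 3.

3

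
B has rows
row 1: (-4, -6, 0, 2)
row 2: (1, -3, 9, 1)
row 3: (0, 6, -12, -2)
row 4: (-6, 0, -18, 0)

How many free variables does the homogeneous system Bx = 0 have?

2

Row reduce to echelon form.
R2 ← R2 + (1/4)·R1: [0, -9/2, 9, 3/2]
R4 ← R4 − (3/2)·R1: [0, 9, -18, -3]
R3 ← R3 + (4/3)·R2: [0, 0, 0, 0]
R4 ← R4 + (2)·R2: [0, 0, 0, 0]
2 nonzero rows, so rank(B) = 2.
B has 4 columns; by rank–nullity, nullity = 4 − 2 = 2.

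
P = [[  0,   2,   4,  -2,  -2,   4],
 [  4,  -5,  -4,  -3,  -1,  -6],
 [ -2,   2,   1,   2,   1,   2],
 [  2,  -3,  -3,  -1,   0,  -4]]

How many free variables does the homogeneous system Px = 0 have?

4

Row reduce to echelon form.
Swap R1 ↔ R2
R3 ← R3 + (1/2)·R1: [0, -1/2, -1, 1/2, 1/2, -1]
R4 ← R4 − (1/2)·R1: [0, -1/2, -1, 1/2, 1/2, -1]
R3 ← R3 + (1/4)·R2: [0, 0, 0, 0, 0, 0]
R4 ← R4 + (1/4)·R2: [0, 0, 0, 0, 0, 0]
2 nonzero rows, so rank(P) = 2.
P has 6 columns; by rank–nullity, nullity = 6 − 2 = 4.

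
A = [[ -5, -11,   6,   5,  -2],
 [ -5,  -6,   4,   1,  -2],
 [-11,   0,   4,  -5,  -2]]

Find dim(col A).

3

Row reduce to echelon form.
R2 ← R2 − R1: [0, 5, -2, -4, 0]
R3 ← R3 − (11/5)·R1: [0, 121/5, -46/5, -16, 12/5]
R3 ← R3 − (121/25)·R2: [0, 0, 12/25, 84/25, 12/5]
Echelon form has 3 nonzero rows, so rank(A) = 3.
The column space has dimension equal to the rank: 3.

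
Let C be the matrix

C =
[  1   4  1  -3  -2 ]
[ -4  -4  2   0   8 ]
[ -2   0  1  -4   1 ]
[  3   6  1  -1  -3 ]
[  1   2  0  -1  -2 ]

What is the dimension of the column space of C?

Row reduce to echelon form.
R2 ← R2 + (4)·R1: [0, 12, 6, -12, 0]
R3 ← R3 + (2)·R1: [0, 8, 3, -10, -3]
R4 ← R4 − (3)·R1: [0, -6, -2, 8, 3]
R5 ← R5 − R1: [0, -2, -1, 2, 0]
R3 ← R3 − (2/3)·R2: [0, 0, -1, -2, -3]
R4 ← R4 + (1/2)·R2: [0, 0, 1, 2, 3]
R5 ← R5 + (1/6)·R2: [0, 0, 0, 0, 0]
R4 ← R4 + R3: [0, 0, 0, 0, 0]
Echelon form has 3 nonzero rows, so rank(C) = 3.
The column space has dimension equal to the rank: 3.

3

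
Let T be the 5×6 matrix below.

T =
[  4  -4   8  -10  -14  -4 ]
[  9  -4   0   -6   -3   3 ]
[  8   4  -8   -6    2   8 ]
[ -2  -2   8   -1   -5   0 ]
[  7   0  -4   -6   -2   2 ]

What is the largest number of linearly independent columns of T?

Row reduce to echelon form.
R2 ← R2 − (9/4)·R1: [0, 5, -18, 33/2, 57/2, 12]
R3 ← R3 − (2)·R1: [0, 12, -24, 14, 30, 16]
R4 ← R4 + (1/2)·R1: [0, -4, 12, -6, -12, -2]
R5 ← R5 − (7/4)·R1: [0, 7, -18, 23/2, 45/2, 9]
R3 ← R3 − (12/5)·R2: [0, 0, 96/5, -128/5, -192/5, -64/5]
R4 ← R4 + (4/5)·R2: [0, 0, -12/5, 36/5, 54/5, 38/5]
R5 ← R5 − (7/5)·R2: [0, 0, 36/5, -58/5, -87/5, -39/5]
R4 ← R4 + (1/8)·R3: [0, 0, 0, 4, 6, 6]
R5 ← R5 − (3/8)·R3: [0, 0, 0, -2, -3, -3]
R5 ← R5 + (1/2)·R4: [0, 0, 0, 0, 0, 0]
Echelon form has 4 nonzero rows, so rank(T) = 4.
The rank gives the maximum number of linearly independent columns: 4.

4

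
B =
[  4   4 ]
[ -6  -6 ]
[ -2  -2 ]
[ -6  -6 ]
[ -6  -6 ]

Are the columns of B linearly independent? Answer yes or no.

no

Row reduce B to echelon form.
R2 ← R2 + (3/2)·R1: [0, 0]
R3 ← R3 + (1/2)·R1: [0, 0]
R4 ← R4 + (3/2)·R1: [0, 0]
R5 ← R5 + (3/2)·R1: [0, 0]
1 pivot among 2 columns.
Only 1 < 2 pivot columns, so the columns are linearly dependent.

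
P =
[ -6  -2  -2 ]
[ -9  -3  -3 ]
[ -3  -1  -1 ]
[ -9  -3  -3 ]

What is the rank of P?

1

Row reduce to echelon form.
R2 ← R2 − (3/2)·R1: [0, 0, 0]
R3 ← R3 − (1/2)·R1: [0, 0, 0]
R4 ← R4 − (3/2)·R1: [0, 0, 0]
Echelon form has 1 nonzero row, so rank(P) = 1.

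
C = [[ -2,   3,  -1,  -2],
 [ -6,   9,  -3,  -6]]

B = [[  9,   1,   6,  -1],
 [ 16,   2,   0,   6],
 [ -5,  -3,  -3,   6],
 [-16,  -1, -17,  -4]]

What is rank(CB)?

1

First compute CB:
[[ 67,   9,  25,  22],
 [201,  27,  75,  66]]
Now row reduce the product.
R2 ← R2 − (3)·R1: [0, 0, 0, 0]
1 nonzero row, so rank(CB) = 1.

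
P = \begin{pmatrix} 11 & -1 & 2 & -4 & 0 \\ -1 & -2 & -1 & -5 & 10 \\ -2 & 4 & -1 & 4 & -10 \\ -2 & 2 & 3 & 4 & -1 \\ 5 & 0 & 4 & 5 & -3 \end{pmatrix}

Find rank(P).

Row reduce to echelon form.
R2 ← R2 + (1/11)·R1: [0, -23/11, -9/11, -59/11, 10]
R3 ← R3 + (2/11)·R1: [0, 42/11, -7/11, 36/11, -10]
R4 ← R4 + (2/11)·R1: [0, 20/11, 37/11, 36/11, -1]
R5 ← R5 − (5/11)·R1: [0, 5/11, 34/11, 75/11, -3]
R3 ← R3 + (42/23)·R2: [0, 0, -49/23, -150/23, 190/23]
R4 ← R4 + (20/23)·R2: [0, 0, 61/23, -32/23, 177/23]
R5 ← R5 + (5/23)·R2: [0, 0, 67/23, 130/23, -19/23]
R4 ← R4 + (61/49)·R3: [0, 0, 0, -466/49, 881/49]
R5 ← R5 + (67/49)·R3: [0, 0, 0, -160/49, 513/49]
R5 ← R5 − (80/233)·R4: [0, 0, 0, 0, 1001/233]
Echelon form has 5 nonzero rows, so rank(P) = 5.

5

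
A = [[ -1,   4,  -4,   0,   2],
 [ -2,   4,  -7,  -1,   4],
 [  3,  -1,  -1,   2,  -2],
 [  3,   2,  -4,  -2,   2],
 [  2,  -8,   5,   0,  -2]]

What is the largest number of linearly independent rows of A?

Row reduce to echelon form.
R2 ← R2 − (2)·R1: [0, -4, 1, -1, 0]
R3 ← R3 + (3)·R1: [0, 11, -13, 2, 4]
R4 ← R4 + (3)·R1: [0, 14, -16, -2, 8]
R5 ← R5 + (2)·R1: [0, 0, -3, 0, 2]
R3 ← R3 + (11/4)·R2: [0, 0, -41/4, -3/4, 4]
R4 ← R4 + (7/2)·R2: [0, 0, -25/2, -11/2, 8]
R4 ← R4 − (50/41)·R3: [0, 0, 0, -188/41, 128/41]
R5 ← R5 − (12/41)·R3: [0, 0, 0, 9/41, 34/41]
R5 ← R5 + (9/188)·R4: [0, 0, 0, 0, 46/47]
Echelon form has 5 nonzero rows, so rank(A) = 5.
The rank gives the maximum number of linearly independent rows: 5.

5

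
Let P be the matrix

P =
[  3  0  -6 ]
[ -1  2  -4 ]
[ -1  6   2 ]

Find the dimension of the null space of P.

Row reduce to echelon form.
R2 ← R2 + (1/3)·R1: [0, 2, -6]
R3 ← R3 + (1/3)·R1: [0, 6, 0]
R3 ← R3 − (3)·R2: [0, 0, 18]
3 nonzero rows, so rank(P) = 3.
P has 3 columns; by rank–nullity, nullity = 3 − 3 = 0.

0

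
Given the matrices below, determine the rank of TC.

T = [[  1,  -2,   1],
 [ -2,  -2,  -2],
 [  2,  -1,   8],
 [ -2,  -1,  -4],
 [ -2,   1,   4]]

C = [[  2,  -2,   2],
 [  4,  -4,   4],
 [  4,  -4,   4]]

1

First compute TC:
[[ -2,   2,  -2],
 [-20,  20, -20],
 [ 32, -32,  32],
 [-24,  24, -24],
 [ 16, -16,  16]]
Now row reduce the product.
R2 ← R2 − (10)·R1: [0, 0, 0]
R3 ← R3 + (16)·R1: [0, 0, 0]
R4 ← R4 − (12)·R1: [0, 0, 0]
R5 ← R5 + (8)·R1: [0, 0, 0]
1 nonzero row, so rank(TC) = 1.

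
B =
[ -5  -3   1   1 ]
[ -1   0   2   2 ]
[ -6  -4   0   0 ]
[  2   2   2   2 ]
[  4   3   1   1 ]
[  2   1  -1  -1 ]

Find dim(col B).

2

Row reduce to echelon form.
R2 ← R2 − (1/5)·R1: [0, 3/5, 9/5, 9/5]
R3 ← R3 − (6/5)·R1: [0, -2/5, -6/5, -6/5]
R4 ← R4 + (2/5)·R1: [0, 4/5, 12/5, 12/5]
R5 ← R5 + (4/5)·R1: [0, 3/5, 9/5, 9/5]
R6 ← R6 + (2/5)·R1: [0, -1/5, -3/5, -3/5]
R3 ← R3 + (2/3)·R2: [0, 0, 0, 0]
R4 ← R4 − (4/3)·R2: [0, 0, 0, 0]
R5 ← R5 − R2: [0, 0, 0, 0]
R6 ← R6 + (1/3)·R2: [0, 0, 0, 0]
Echelon form has 2 nonzero rows, so rank(B) = 2.
The column space has dimension equal to the rank: 2.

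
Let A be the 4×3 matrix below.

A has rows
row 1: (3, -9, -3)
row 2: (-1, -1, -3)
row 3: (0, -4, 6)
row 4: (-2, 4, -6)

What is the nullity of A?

Row reduce to echelon form.
R2 ← R2 + (1/3)·R1: [0, -4, -4]
R4 ← R4 + (2/3)·R1: [0, -2, -8]
R3 ← R3 − R2: [0, 0, 10]
R4 ← R4 − (1/2)·R2: [0, 0, -6]
R4 ← R4 + (3/5)·R3: [0, 0, 0]
3 nonzero rows, so rank(A) = 3.
A has 3 columns; by rank–nullity, nullity = 3 − 3 = 0.

0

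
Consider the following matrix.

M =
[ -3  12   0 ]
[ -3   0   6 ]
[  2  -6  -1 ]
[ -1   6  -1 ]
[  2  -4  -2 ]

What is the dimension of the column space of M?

2

Row reduce to echelon form.
R2 ← R2 − R1: [0, -12, 6]
R3 ← R3 + (2/3)·R1: [0, 2, -1]
R4 ← R4 − (1/3)·R1: [0, 2, -1]
R5 ← R5 + (2/3)·R1: [0, 4, -2]
R3 ← R3 + (1/6)·R2: [0, 0, 0]
R4 ← R4 + (1/6)·R2: [0, 0, 0]
R5 ← R5 + (1/3)·R2: [0, 0, 0]
Echelon form has 2 nonzero rows, so rank(M) = 2.
The column space has dimension equal to the rank: 2.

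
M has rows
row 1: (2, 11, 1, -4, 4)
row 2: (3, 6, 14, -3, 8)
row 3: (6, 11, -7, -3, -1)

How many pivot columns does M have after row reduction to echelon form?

Row reduce to echelon form.
R2 ← R2 − (3/2)·R1: [0, -21/2, 25/2, 3, 2]
R3 ← R3 − (3)·R1: [0, -22, -10, 9, -13]
R3 ← R3 − (44/21)·R2: [0, 0, -760/21, 19/7, -361/21]
Echelon form has 3 nonzero rows, so rank(M) = 3.
Each nonzero row contributes one pivot column: 3 pivot columns.

3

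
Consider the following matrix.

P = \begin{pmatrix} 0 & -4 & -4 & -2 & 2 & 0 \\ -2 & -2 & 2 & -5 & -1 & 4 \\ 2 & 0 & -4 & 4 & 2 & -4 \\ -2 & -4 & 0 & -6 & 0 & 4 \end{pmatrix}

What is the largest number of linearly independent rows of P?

Row reduce to echelon form.
Swap R1 ↔ R2
R3 ← R3 + R1: [0, -2, -2, -1, 1, 0]
R4 ← R4 − R1: [0, -2, -2, -1, 1, 0]
R3 ← R3 − (1/2)·R2: [0, 0, 0, 0, 0, 0]
R4 ← R4 − (1/2)·R2: [0, 0, 0, 0, 0, 0]
Echelon form has 2 nonzero rows, so rank(P) = 2.
The rank gives the maximum number of linearly independent rows: 2.

2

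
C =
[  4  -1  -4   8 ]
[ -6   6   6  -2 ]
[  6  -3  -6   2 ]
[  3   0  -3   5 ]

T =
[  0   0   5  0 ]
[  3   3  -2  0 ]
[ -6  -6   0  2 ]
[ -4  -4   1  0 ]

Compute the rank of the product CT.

First compute CT:
[[-11, -11,  30,  -8],
 [-10, -10, -44,  12],
 [ 19,  19,  38, -12],
 [ -2,  -2,  20,  -6]]
Now row reduce the product.
R2 ← R2 − (10/11)·R1: [0, 0, -784/11, 212/11]
R3 ← R3 + (19/11)·R1: [0, 0, 988/11, -284/11]
R4 ← R4 − (2/11)·R1: [0, 0, 160/11, -50/11]
R3 ← R3 + (247/196)·R2: [0, 0, 0, -75/49]
R4 ← R4 + (10/49)·R2: [0, 0, 0, -30/49]
R4 ← R4 − (2/5)·R3: [0, 0, 0, 0]
3 nonzero rows, so rank(CT) = 3.

3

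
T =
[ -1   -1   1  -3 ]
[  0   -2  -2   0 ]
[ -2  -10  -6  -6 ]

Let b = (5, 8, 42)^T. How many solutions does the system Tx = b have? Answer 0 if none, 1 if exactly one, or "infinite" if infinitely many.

infinite

Row reduce the augmented matrix [T | b].
R3 ← R3 − (2)·R1: [0, -8, -8, 0, 32]
R3 ← R3 − (4)·R2: [0, 0, 0, 0, 0]
The echelon form has 2 nonzero rows, and every pivot lies in the first 4 columns, so rank(T) = rank([T|b]) = 2.
The system is consistent.
rank = 2 < 4 unknowns, so there are infinitely many solutions.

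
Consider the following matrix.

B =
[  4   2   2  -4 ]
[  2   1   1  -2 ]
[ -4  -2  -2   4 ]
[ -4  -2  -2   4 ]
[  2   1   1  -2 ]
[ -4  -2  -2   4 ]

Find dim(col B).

1

Row reduce to echelon form.
R2 ← R2 − (1/2)·R1: [0, 0, 0, 0]
R3 ← R3 + R1: [0, 0, 0, 0]
R4 ← R4 + R1: [0, 0, 0, 0]
R5 ← R5 − (1/2)·R1: [0, 0, 0, 0]
R6 ← R6 + R1: [0, 0, 0, 0]
Echelon form has 1 nonzero row, so rank(B) = 1.
The column space has dimension equal to the rank: 1.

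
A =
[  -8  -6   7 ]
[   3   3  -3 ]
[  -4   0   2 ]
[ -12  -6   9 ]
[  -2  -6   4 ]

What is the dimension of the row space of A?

2

Row reduce to echelon form.
R2 ← R2 + (3/8)·R1: [0, 3/4, -3/8]
R3 ← R3 − (1/2)·R1: [0, 3, -3/2]
R4 ← R4 − (3/2)·R1: [0, 3, -3/2]
R5 ← R5 − (1/4)·R1: [0, -9/2, 9/4]
R3 ← R3 − (4)·R2: [0, 0, 0]
R4 ← R4 − (4)·R2: [0, 0, 0]
R5 ← R5 + (6)·R2: [0, 0, 0]
Echelon form has 2 nonzero rows, so rank(A) = 2.
The row space has dimension equal to the rank: 2.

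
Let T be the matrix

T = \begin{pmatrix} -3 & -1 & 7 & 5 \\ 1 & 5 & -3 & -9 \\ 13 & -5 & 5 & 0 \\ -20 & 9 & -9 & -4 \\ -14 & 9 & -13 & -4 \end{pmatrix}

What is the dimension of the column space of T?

4

Row reduce to echelon form.
R2 ← R2 + (1/3)·R1: [0, 14/3, -2/3, -22/3]
R3 ← R3 + (13/3)·R1: [0, -28/3, 106/3, 65/3]
R4 ← R4 − (20/3)·R1: [0, 47/3, -167/3, -112/3]
R5 ← R5 − (14/3)·R1: [0, 41/3, -137/3, -82/3]
R3 ← R3 + (2)·R2: [0, 0, 34, 7]
R4 ← R4 − (47/14)·R2: [0, 0, -374/7, -89/7]
R5 ← R5 − (41/14)·R2: [0, 0, -306/7, -41/7]
R4 ← R4 + (11/7)·R3: [0, 0, 0, -12/7]
R5 ← R5 + (9/7)·R3: [0, 0, 0, 22/7]
R5 ← R5 + (11/6)·R4: [0, 0, 0, 0]
Echelon form has 4 nonzero rows, so rank(T) = 4.
The column space has dimension equal to the rank: 4.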